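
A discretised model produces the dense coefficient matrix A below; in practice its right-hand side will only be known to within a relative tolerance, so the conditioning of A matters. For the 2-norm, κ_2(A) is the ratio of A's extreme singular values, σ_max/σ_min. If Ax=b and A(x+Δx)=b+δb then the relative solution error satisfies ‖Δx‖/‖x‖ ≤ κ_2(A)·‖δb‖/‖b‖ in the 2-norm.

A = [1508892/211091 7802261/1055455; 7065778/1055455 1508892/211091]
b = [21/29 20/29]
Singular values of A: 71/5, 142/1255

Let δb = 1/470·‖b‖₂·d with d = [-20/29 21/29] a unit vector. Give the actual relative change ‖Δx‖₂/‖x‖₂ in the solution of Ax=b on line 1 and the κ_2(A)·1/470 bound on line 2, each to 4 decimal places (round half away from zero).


from the listed singular values, σ₁ = 71/5, σ_n = 142/1255
κ_2(A) = (71/5) / (142/1255) = 125.5000
bound on ‖Δx‖/‖x‖: κ·ε = 125.5000·1/470 = 0.2670
solve Ax = b  →  x = [0.0486 0.0510]
‖b‖₂ = 1.0000 and ‖x‖₂ = 0.0704
Δx = A⁻¹·δb where δb = 1/470·1.0000·d; ‖Δx‖ = 0.0188
relative error = 0.2670
tightness: 0.2670 against a bound of 0.2670; the bound is attained (ratio 1)

0.2670
0.2670


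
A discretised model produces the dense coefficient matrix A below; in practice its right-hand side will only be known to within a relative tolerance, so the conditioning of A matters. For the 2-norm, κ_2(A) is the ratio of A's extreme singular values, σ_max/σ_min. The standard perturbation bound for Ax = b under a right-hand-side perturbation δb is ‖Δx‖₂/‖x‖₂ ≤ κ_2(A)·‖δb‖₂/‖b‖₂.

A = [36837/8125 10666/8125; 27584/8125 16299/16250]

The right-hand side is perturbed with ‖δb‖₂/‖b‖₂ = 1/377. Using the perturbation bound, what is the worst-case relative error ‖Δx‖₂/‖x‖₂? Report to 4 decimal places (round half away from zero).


1.0172

AᵀA = [16942733/528125 4941594/528125; 4941594/528125 5765693/2112500]; tr = 588293/16900, det = 3481/422500
solving λ² − 588293/16900·λ + 3481/422500 = 0 gives λ = 3481/100, 1/4225
κ = σ_max/σ_min = (59/10)/(1/65) = 383.5000
bound on ‖Δx‖/‖x‖: κ·ε = 383.5000·1/377 = 1.0172


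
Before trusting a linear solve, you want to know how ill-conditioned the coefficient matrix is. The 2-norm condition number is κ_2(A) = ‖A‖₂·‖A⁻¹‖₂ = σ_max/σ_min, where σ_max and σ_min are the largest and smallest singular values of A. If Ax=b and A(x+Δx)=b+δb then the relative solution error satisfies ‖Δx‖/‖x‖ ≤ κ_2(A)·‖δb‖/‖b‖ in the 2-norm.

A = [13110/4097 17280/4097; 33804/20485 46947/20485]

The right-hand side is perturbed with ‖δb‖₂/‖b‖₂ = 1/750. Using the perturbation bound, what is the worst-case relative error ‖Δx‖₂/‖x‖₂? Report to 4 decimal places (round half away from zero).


0.1285

AᵀA = [18821844/1452025 25088292/1452025; 25088292/1452025 33456681/1452025]; tr = 2091141/58081, det = 8100/58081
eigenvalues of AᵀA: λ = (tr ± √(tr²−4·det))/2 = 36, 225/58081
so κ_2 = √(36 / (225/58081)) = 96.4000
perturbation bound = 96.4000·1/750 = 0.1285


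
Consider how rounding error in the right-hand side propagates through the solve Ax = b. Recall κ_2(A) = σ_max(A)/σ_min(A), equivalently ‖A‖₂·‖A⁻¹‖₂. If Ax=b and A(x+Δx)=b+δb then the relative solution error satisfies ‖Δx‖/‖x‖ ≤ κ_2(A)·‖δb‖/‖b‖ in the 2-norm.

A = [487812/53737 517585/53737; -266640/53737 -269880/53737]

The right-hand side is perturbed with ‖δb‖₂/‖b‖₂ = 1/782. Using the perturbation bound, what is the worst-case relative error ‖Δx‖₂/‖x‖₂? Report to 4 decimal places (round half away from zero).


M = AᵀA = [1069402896/9991921 1122646980/9991921; 1122646980/9991921 1178994625/9991921]. tr(M)=2673481/11881, det(M)=57600/11881
solving λ² − 2673481/11881·λ + 57600/11881 = 0 gives λ = 225, 256/11881
σ_max=√225=15, σ_min=√(256/11881)=(16/109) → κ = 102.1875
worst-case relative error ≤ 102.1875 × 1/782 = 0.1307

0.1307


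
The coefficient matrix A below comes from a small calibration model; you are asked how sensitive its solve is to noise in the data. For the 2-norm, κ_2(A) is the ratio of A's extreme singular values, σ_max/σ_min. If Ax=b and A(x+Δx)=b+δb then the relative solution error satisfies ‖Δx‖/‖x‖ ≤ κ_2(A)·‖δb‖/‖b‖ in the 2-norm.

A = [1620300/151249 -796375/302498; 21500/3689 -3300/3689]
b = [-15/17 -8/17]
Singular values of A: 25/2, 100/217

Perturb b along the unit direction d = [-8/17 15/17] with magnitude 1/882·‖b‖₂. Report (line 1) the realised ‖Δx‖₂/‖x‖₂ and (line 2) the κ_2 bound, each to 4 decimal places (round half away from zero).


largest singular value 25/2, smallest 100/217
κ_2(A) = (25/2) / (100/217) = 27.1250
bound on ‖Δx‖/‖x‖: κ·ε = 27.1250·1/882 = 0.0308
solve Ax = b  →  x = [-0.0780 0.0176]
2-norm of b is 1.0000; of x, 0.0800
re-solving with b+δb shifts x by Δx of norm 0.0025
realised ‖Δx‖/‖x‖ = 0.0308
tightness: 0.0308 against a bound of 0.0308; the bound is attained (ratio 1)

0.0308
0.0308


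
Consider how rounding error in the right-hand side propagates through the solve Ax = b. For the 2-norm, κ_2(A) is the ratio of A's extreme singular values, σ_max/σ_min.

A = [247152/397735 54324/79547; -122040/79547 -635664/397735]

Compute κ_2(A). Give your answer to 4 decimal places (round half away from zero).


AᵀA = [2564663616/936054025 538477632/187210805; 538477632/187210805 2827491984/936054025]; tr = 256464/44521, det = 82944/27825625
char-poly roots: 144/25 and 576/1113025
so κ_2 = √((144/25) / (576/1113025)) = 105.5000

105.5000


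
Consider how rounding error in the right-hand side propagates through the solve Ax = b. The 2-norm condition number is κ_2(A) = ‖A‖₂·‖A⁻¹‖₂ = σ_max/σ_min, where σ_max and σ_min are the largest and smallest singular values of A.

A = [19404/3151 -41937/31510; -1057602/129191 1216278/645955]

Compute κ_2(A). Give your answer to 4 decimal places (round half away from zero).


form AᵀA = [1751444068500/16690314481 -394058235690/16690314481; -394058235690/16690314481 354948940521/66761257924] with trace 4378777641/39715204 and determinant 4862025/9928801
eigenvalues of AᵀA: λ = (tr ± √(tr²−4·det))/2 = 441/4, 44100/9928801
κ_2(A) = √(λ_max/λ_min) = √((441/4) / (44100/9928801)) = 157.5500

157.5500


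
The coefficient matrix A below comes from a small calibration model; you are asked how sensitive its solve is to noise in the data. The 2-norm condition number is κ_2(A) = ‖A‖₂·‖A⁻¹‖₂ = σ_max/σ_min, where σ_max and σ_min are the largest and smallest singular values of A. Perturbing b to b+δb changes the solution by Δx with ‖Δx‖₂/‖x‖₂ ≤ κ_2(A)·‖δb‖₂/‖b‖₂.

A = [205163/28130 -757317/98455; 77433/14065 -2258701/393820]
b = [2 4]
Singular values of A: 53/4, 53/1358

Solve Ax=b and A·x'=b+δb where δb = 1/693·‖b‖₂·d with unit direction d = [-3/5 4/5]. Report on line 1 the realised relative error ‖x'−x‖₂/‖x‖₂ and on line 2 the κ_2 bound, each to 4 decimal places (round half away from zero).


0.0032
0.4899

largest singular value 53/4, smallest 53/1358
κ_2(A) = (53/4) / (53/1358) = 339.5000
bound on ‖Δx‖/‖x‖: κ·ε = 339.5000·1/693 = 0.4899
solve Ax = b  →  x = [37.3169 35.1230]
‖b‖₂ = 4.4721 and ‖x‖₂ = 51.2462
with δb = [-0.0039 0.0052], A·Δx = δb → ‖Δx‖ = 0.1654
relative error = 0.0032
realised/bound (from unrounded values) ≈ 0.0066


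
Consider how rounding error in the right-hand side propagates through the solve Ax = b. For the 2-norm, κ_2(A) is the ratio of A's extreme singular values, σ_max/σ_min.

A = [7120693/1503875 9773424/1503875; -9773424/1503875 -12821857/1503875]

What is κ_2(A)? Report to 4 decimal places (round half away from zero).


96.2480

M = AᵀA = [5848963419361/90465600625 7796279871648/90465600625; 7796279871648/90465600625 10396793344489/90465600625]. tr(M)=649830270554/3618624025, det(M)=503778025/144744961
λ_max, λ_min = (649830270554/3618624025 ± √422097082201831634404416/13094439834307200625)/2 = 4489/25, 2805625/144744961
κ = σ_max/σ_min = (67/5)/(1675/12031) = 96.2480


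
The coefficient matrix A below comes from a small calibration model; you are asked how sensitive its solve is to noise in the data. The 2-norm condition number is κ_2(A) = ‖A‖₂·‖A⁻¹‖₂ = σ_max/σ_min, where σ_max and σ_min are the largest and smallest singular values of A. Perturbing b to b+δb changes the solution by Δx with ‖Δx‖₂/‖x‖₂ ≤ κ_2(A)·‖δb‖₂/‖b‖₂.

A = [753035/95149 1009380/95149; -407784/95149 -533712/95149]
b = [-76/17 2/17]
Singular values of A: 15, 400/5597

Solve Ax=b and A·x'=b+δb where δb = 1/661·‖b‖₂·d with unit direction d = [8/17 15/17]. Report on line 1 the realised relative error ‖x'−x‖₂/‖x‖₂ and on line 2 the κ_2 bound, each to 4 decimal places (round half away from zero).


0.0034
0.3175

largest singular value 15, smallest 400/5597
κ_2(A) = 15 / (400/5597) = 209.8875
worst-case relative error ≤ 209.8875 × 1/661 = 0.3175
solve Ax = b  →  x = [22.2280 -17.0043]
2-norm of b is 4.4721; of x, 27.9863
re-solving with b+δb shifts x by Δx of norm 0.0947
relative error = 0.0034
tightness: 0.0034 against a bound of 0.3175 (unrounded ratio ≈ 0.0107)


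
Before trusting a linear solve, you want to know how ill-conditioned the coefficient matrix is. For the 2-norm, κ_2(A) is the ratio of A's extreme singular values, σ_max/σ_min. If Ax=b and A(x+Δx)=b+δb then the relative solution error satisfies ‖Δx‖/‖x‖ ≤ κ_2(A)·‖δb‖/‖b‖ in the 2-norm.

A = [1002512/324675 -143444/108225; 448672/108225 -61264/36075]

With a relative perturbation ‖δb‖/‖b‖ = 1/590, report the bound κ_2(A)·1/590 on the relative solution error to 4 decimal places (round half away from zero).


0.2117

M = AᵀA = [112671575296/4216554225 -3129530432/281103615; -3129530432/281103615 2174227216/468506025]. tr(M)=156496592/4990005, det(M)=39337984/623750625
solving λ² − 156496592/4990005·λ + 39337984/623750625 = 0 gives λ = 784/25, 50176/24950025
so κ_2 = √((784/25) / (50176/24950025)) = 124.8750
κ_2(A)·‖δb‖/‖b‖ = 0.2117


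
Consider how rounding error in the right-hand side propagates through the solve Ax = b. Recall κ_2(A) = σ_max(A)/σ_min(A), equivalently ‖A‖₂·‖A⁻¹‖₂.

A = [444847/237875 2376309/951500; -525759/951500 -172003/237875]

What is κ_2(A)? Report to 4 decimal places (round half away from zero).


380.6000

AᵀA = [5508230689/1448563600 459010422/90535225; 459010422/90535225 9792327961/1448563600]; tr = 306011173/28971272, det = 714025/927080704
solving λ² − 306011173/28971272·λ + 714025/927080704 = 0 gives λ = 169/16, 4225/57942544
κ_2(A) = √(λ_max/λ_min) = √((169/16) / (4225/57942544)) = 380.6000


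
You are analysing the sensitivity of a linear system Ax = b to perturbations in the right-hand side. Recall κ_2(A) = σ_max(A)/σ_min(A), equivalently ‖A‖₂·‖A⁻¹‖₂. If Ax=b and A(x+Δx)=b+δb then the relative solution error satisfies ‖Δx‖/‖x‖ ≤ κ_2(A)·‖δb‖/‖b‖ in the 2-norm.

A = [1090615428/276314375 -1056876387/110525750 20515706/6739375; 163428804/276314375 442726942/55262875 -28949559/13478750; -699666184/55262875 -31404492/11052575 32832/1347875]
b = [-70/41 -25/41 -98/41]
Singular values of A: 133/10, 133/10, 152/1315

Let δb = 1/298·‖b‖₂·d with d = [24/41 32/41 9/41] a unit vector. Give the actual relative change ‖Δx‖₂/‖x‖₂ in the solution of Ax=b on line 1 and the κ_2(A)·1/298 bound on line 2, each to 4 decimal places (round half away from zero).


largest singular value 133/10, smallest 152/1315
condition number: (133/10) ÷ (152/1315) = 115.0625
κ_2(A)·‖δb‖/‖b‖ = 0.3861
solve Ax = b  →  x = [1.1943 -4.6231 -16.6316]
‖b‖ = 3.0000, ‖x‖ = 17.3034
with δb = [0.0059 0.0079 0.0022], A·Δx = δb → ‖Δx‖ = 0.0871
realised ‖Δx‖/‖x‖ = 0.0050
realised/bound (from unrounded values) ≈ 0.0130

0.0050
0.3861


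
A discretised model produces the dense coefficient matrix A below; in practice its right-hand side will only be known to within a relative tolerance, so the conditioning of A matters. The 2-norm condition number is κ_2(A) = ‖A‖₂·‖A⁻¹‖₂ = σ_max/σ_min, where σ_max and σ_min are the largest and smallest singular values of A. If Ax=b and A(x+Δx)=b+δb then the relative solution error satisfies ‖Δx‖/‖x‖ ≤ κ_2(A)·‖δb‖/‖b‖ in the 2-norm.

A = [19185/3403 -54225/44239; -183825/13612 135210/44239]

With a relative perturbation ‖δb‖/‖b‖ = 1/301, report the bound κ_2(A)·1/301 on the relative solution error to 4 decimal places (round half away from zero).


AᵀA = [39680658225/185286544 -1116007875/23160818; -1116007875/23160818 125574525/11580409]; tr = 24800625/110224, det = 50625/110224
solving λ² − 24800625/110224·λ + 50625/110224 = 0 gives λ = 225, 225/110224
σ_max=√225=15, σ_min=√(225/110224)=(15/332) → κ = 332.0000
κ_2(A)·‖δb‖/‖b‖ = 1.1030

1.1030


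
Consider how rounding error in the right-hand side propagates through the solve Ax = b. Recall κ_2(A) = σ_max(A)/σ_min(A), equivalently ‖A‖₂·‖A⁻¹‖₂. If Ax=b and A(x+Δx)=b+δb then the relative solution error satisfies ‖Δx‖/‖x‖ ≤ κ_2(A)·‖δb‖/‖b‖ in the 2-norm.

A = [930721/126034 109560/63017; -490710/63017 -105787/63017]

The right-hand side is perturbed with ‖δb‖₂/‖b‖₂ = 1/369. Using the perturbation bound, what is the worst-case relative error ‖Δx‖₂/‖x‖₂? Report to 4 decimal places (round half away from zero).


form AᵀA = [2175299401/18887716 122349150/4721929; 122349150/4721929 27579409/4721929] with trace 1359677/11236 and determinant 14641/11236
char-poly roots: 121 and 121/11236
σ_max=√121=11, σ_min=√(121/11236)=(11/106) → κ = 106.0000
worst-case relative error ≤ 106.0000 × 1/369 = 0.2873

0.2873


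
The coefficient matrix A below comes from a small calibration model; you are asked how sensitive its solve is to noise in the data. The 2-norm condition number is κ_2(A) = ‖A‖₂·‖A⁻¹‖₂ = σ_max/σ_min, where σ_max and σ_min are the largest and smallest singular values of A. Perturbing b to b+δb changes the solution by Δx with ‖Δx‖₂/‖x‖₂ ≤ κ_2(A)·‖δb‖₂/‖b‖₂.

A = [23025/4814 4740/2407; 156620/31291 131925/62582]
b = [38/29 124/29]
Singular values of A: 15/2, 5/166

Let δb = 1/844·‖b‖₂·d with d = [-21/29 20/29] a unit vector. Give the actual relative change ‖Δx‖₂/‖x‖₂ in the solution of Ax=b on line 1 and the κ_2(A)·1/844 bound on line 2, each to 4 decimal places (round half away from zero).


0.0026
0.2950

from the listed singular values, σ₁ = 15/2, σ_n = 5/166
κ = σ_max/σ_min = (15/2)/(5/166) = 249.0000
worst-case relative error ≤ 249.0000 × 1/844 = 0.2950
solve Ax = b  →  x = [-25.0462 61.4974]
2-norm of b is 4.4721; of x, 66.4021
re-solving with b+δb shifts x by Δx of norm 0.1759
realised ‖Δx‖/‖x‖ = 0.0026
tightness: 0.0026 against a bound of 0.2950 (unrounded ratio ≈ 0.0090)


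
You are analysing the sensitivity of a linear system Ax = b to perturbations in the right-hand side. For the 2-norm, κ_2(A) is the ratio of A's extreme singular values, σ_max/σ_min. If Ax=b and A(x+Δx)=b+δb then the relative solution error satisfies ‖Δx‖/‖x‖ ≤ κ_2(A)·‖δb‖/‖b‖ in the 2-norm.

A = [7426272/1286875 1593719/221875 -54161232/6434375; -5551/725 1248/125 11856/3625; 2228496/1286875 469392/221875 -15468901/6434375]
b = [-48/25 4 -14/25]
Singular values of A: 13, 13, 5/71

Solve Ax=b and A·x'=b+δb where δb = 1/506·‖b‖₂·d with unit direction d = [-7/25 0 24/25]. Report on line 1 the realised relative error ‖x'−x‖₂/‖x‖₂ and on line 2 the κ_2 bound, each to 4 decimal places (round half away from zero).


from the listed singular values, σ₁ = 13, σ_n = 5/71
κ_2(A) = 13 / (5/71) = 184.6000
perturbation bound = 184.6000·1/506 = 0.3648
solve Ax = b  →  x = [-0.2525 0.1477 0.1810]
‖b‖ = 4.4721, ‖x‖ = 0.3440
with δb = [-0.0025 0.0000 0.0085], A·Δx = δb → ‖Δx‖ = 0.1255
dividing the unrounded norms, ‖Δx‖/‖x‖ = 0.3648
so the bound is sharp here: realised error equals the bound

0.3648
0.3648


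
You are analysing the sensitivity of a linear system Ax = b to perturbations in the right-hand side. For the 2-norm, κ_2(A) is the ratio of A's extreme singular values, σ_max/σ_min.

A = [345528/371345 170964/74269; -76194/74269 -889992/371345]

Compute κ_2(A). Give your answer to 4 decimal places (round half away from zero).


form AᵀA = [24195348/12612925 2321136/504517; 2321136/504517 139285008/12612925] with trace 12575412/970225 and determinant 419904/24255625
λ_max, λ_min = (12575412/970225 ± √6323032110096/37653462025)/2 = 324/25, 1296/970225
so κ_2 = √((324/25) / (1296/970225)) = 98.5000

98.5000


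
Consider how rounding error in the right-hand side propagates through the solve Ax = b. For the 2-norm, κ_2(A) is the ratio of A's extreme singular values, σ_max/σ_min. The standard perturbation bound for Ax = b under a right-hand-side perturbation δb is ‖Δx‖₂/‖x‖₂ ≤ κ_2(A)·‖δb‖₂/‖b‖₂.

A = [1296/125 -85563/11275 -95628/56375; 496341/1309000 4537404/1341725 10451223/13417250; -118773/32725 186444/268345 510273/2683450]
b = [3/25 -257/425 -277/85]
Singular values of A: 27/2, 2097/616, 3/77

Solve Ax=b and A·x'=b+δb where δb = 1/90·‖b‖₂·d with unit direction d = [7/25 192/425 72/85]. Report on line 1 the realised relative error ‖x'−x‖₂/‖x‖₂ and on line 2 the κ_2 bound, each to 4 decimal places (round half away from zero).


from the listed singular values, σ₁ = 27/2, σ_n = 3/77
condition number: (27/2) ÷ (3/77) = 346.5000
bound on ‖Δx‖/‖x‖: κ·ε = 346.5000·1/90 = 3.8500
solve Ax = b  →  x = [0.2355 17.0883 -75.0801]
2-norm of b is 3.3166; of x, 77.0006
re-solving with b+δb shifts x by Δx of norm 0.9459
realised ‖Δx‖/‖x‖ = 0.0123
realised/bound (from unrounded values) ≈ 0.0032

0.0123
3.8500


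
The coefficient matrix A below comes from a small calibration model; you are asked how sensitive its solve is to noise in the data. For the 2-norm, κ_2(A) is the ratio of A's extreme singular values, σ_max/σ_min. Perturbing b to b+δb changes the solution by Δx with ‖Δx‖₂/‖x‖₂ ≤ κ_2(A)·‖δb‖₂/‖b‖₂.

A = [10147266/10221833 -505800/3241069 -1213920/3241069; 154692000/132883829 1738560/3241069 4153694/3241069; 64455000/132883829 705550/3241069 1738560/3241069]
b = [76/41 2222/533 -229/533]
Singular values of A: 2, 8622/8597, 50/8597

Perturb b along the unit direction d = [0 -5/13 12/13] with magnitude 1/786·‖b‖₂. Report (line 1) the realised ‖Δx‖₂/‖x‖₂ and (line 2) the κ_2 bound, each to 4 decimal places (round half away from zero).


0.0029
0.4375

σ_max = 2, σ_min = 50/8597
κ = σ_max/σ_min = 2/(50/8597) = 343.8800
worst-case relative error ≤ 343.8800 × 1/786 = 0.4375
solve Ax = b  →  x = [2.1359 317.6805 -131.6548]
2-norm of b is 4.5826; of x, 343.8873
Δx = A⁻¹·δb where δb = 1/786·4.5826·d; ‖Δx‖ = 1.0025
realised ‖Δx‖/‖x‖ = 0.0029
so the bound overstates the realised error by a factor of ≈ 150.0847 (computed from the unrounded values)


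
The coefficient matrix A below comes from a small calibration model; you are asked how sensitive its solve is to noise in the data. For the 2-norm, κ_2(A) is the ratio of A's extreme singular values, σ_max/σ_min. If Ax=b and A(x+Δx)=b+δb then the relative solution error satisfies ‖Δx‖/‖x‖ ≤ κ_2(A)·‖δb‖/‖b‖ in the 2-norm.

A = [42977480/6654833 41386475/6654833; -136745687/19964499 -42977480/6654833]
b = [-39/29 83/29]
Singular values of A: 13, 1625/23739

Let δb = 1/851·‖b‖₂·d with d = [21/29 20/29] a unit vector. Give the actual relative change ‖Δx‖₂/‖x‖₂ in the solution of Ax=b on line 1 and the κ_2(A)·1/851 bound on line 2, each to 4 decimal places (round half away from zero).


0.0037
0.2232

largest singular value 13, smallest 1625/23739
κ = σ_max/σ_min = 13/(1625/23739) = 189.9120
bound on ‖Δx‖/‖x‖: κ·ε = 189.9120·1/851 = 0.2232
solve Ax = b  →  x = [-10.2420 10.4195]
‖b‖ = 3.1623, ‖x‖ = 14.6104
δb = ε·‖b‖·d = [0.0027 0.0026]; solving A·Δx = δb gives ‖Δx‖ = 0.0543
dividing the unrounded norms, ‖Δx‖/‖x‖ = 0.0037
tightness: 0.0037 against a bound of 0.2232 (unrounded ratio ≈ 0.0166)


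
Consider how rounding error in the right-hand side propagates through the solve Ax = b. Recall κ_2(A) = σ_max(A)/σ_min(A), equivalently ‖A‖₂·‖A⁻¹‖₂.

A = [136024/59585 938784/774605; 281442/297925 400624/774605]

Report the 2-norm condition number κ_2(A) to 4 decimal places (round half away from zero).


AᵀA = [541772813764/88759305625 57787553376/17751861125; 57787553376/17751861125 6164585728/3550372225]; tr = 2407915076/307125625, det = 9834496/7678140625
char-poly roots: 196/25 and 50176/307125625
so κ_2 = √((196/25) / (50176/307125625)) = 219.0625

219.0625


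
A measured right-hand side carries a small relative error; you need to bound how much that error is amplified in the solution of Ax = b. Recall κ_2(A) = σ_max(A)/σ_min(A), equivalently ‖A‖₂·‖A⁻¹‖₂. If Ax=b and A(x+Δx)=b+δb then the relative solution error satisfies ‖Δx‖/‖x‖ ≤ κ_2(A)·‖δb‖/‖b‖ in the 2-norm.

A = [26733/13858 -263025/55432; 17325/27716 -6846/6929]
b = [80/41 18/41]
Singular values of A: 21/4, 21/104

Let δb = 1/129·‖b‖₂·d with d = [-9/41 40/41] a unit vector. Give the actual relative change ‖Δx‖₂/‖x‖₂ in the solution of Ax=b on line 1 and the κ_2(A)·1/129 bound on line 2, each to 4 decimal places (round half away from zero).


0.2016
0.2016

σ_max = 21/4, σ_min = 21/104
κ_2(A) = (21/4) / (21/104) = 26.0000
bound on ‖Δx‖/‖x‖: κ·ε = 26.0000·1/129 = 0.2016
solve Ax = b  →  x = [0.1465 -0.3516]
‖b‖ = 2.0000, ‖x‖ = 0.3810
with δb = [-0.0034 0.0151], A·Δx = δb → ‖Δx‖ = 0.0768
dividing the unrounded norms, ‖Δx‖/‖x‖ = 0.2016
so the bound is sharp here: realised error equals the bound


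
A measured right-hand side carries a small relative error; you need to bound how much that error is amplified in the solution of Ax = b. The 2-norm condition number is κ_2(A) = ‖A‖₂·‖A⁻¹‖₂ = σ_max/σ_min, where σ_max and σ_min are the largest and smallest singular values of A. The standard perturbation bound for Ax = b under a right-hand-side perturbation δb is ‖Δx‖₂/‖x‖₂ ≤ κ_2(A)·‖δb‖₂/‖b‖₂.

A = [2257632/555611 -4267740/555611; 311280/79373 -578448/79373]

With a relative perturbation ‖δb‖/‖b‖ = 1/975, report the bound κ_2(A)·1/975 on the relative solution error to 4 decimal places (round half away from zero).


0.2890

AᵀA = [11706027264/367067281 -21947552640/367067281; -21947552640/367067281 41152327056/367067281]; tr = 182900880/1270129, det = 331776/1270129
λ_max, λ_min = (182900880/1270129 ± √33451046311497984/1613227676641)/2 = 144, 2304/1270129
κ = σ_max/σ_min = 12/(48/1127) = 281.7500
bound on ‖Δx‖/‖x‖: κ·ε = 281.7500·1/975 = 0.2890


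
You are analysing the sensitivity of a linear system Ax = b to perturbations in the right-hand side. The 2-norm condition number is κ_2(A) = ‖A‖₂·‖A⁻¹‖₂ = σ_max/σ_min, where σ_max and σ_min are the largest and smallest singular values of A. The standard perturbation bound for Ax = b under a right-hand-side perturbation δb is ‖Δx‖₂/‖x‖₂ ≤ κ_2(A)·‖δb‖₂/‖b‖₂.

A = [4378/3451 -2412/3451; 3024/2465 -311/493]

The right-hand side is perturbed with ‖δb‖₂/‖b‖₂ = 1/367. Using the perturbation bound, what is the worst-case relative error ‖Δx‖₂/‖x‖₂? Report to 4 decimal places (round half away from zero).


0.1907

AᵀA = [1102564/354025 -117576/70805; -117576/70805 12553/14161]; tr = 4901/1225, det = 4/1225
eigenvalues of AᵀA: λ = (tr ± √(tr²−4·det))/2 = 4, 1/1225
so κ_2 = √(4 / (1/1225)) = 70.0000
worst-case relative error ≤ 70.0000 × 1/367 = 0.1907


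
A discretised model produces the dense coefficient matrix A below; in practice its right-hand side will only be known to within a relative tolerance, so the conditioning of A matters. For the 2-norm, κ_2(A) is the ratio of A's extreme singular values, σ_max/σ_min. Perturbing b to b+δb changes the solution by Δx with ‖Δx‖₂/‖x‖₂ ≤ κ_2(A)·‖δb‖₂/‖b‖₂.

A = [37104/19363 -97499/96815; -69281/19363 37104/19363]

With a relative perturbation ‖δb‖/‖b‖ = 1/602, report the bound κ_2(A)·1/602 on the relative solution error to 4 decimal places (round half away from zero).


form AᵀA = [21372193/1297321 -56991744/6486605; -56991744/6486605 151985209/32433025] with trace 2374706/112225 and determinant 529/112225
λ_max, λ_min = (2374706/112225 ± √5638991118336/12594450625)/2 = 529/25, 1/4489
κ = σ_max/σ_min = (23/5)/(1/67) = 308.2000
bound on ‖Δx‖/‖x‖: κ·ε = 308.2000·1/602 = 0.5120

0.5120


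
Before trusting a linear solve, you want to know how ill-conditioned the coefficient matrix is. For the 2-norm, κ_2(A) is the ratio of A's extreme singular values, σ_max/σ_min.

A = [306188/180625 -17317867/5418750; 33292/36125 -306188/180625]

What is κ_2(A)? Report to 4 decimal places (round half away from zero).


M = AᵀA = [420276896/112890625 -11819316082/1693359375; -11819316082/1693359375 1329704151001/101601562500]. tr(M)=5909873209/351562500, det(M)=11303044/2197265625
λ_max, λ_min = (5909873209/351562500 ± √34924058161555957681/123596191406250000)/2 = 1681/100, 26896/87890625
κ = σ_max/σ_min = (41/10)/(164/9375) = 234.3750

234.3750


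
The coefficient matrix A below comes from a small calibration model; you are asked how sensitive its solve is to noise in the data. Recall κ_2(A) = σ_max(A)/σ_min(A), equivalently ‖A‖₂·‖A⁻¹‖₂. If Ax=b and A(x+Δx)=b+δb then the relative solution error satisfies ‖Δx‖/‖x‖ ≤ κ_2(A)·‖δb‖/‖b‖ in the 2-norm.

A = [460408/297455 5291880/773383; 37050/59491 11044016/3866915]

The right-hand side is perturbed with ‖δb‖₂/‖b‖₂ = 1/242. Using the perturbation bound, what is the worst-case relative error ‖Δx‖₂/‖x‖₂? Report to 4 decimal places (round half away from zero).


M = AᵀA = [246293088964/88479477025 43778533536/3539179081; 43778533536/3539179081 4864320341824/88479477025]. tr(M)=3040222148/52635025, det(M)=33362176/1315875625
solving λ² − 3040222148/52635025·λ + 33362176/1315875625 = 0 gives λ = 1444/25, 23104/52635025
κ_2(A) = √(λ_max/λ_min) = √((1444/25) / (23104/52635025)) = 362.7500
worst-case relative error ≤ 362.7500 × 1/242 = 1.4990

1.4990


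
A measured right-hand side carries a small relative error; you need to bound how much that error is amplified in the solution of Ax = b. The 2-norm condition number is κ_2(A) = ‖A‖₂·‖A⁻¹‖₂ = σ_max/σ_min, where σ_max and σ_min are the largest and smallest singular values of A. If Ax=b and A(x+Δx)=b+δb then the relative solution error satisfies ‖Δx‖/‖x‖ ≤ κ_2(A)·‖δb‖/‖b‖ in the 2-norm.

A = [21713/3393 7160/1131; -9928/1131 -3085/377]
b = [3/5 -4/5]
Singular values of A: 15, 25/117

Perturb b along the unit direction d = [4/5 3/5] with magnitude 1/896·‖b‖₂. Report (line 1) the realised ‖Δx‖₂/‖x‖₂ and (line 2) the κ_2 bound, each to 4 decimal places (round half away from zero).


σ_max = 15, σ_min = 25/117
κ_2(A) = 15 / (25/117) = 70.2000
κ_2(A)·‖δb‖/‖b‖ = 0.0783
solve Ax = b  →  x = [0.0483 0.0460]
‖b‖ = 1.0000, ‖x‖ = 0.0667
re-solving with b+δb shifts x by Δx of norm 0.0052
relative error = 0.0783
so the bound is sharp here: realised error equals the bound

0.0783
0.0783


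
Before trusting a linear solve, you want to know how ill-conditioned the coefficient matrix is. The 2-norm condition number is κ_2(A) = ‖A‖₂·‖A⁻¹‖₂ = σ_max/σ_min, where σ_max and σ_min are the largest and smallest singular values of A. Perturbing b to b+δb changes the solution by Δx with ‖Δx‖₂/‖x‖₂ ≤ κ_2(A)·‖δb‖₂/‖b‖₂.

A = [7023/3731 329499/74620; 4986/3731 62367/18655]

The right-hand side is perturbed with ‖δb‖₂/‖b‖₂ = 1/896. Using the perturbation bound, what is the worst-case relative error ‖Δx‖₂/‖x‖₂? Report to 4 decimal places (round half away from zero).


0.1025

AᵀA = [74182725/13920361 711583785/55681444; 711583785/55681444 6832154961/222725776]; tr = 47450169/1317904, det = 50625/329476
solving λ² − 47450169/1317904·λ + 50625/329476 = 0 gives λ = 36, 5625/1317904
so κ_2 = √(36 / (5625/1317904)) = 91.8400
perturbation bound = 91.8400·1/896 = 0.1025


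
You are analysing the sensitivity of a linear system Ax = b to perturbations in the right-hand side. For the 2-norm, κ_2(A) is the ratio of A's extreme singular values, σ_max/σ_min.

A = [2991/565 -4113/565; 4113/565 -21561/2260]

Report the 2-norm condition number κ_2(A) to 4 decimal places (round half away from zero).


AᵀA = [1034514/12769 -5515533/51076; -5515533/51076 29421801/204304]; tr = 45974025/204304, det = 1265625/204304
solving λ² − 45974025/204304·λ + 1265625/204304 = 0 gives λ = 225, 5625/204304
so κ_2 = √(225 / (5625/204304)) = 90.4000

90.4000


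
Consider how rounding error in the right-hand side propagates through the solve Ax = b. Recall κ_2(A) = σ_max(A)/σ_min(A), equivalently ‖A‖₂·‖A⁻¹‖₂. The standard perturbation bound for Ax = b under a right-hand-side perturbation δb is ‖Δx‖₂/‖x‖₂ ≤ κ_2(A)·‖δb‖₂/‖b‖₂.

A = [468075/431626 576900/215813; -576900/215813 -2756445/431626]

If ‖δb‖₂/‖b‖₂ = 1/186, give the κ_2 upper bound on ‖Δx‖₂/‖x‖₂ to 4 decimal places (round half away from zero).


1.3731

M = AᵀA = [9173660625/1102372804 5503626000/275593201; 5503626000/275593201 52835760225/1102372804]. tr(M)=183459825/3261458, det(M)=1265625/26091664
solving λ² − 183459825/3261458·λ + 1265625/26091664 = 0 gives λ = 225/4, 5625/6522916
so κ_2 = √((225/4) / (5625/6522916)) = 255.4000
κ_2(A)·‖δb‖/‖b‖ = 1.3731


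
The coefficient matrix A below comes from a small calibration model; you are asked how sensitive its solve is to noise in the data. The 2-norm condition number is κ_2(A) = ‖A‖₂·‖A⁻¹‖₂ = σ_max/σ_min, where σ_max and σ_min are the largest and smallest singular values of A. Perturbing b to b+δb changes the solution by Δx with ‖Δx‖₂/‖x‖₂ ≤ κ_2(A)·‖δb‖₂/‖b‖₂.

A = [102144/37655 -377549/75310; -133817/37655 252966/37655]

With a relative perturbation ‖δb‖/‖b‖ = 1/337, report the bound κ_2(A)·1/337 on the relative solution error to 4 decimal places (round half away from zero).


0.6573

M = AᵀA = [1133615449/56715961 -2125333350/56715961; -2125333350/56715961 15940417441/226863844]. tr(M)=70847333/784996, det(M)=130321/784996
char-poly roots: 361/4 and 361/196249
κ = σ_max/σ_min = (19/2)/(19/443) = 221.5000
κ_2(A)·‖δb‖/‖b‖ = 0.6573


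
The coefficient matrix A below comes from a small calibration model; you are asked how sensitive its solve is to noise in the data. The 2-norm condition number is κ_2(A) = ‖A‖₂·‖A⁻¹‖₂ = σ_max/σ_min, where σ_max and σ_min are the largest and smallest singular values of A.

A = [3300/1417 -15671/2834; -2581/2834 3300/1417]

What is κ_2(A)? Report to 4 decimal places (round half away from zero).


109.0000

M = AᵀA = [297169/47524 -178200/11881; -178200/11881 1710889/47524]. tr(M)=1004029/23762, det(M)=28561/190096
solving λ² − 1004029/23762·λ + 28561/190096 = 0 gives λ = 169/4, 169/47524
so κ_2 = √((169/4) / (169/47524)) = 109.0000


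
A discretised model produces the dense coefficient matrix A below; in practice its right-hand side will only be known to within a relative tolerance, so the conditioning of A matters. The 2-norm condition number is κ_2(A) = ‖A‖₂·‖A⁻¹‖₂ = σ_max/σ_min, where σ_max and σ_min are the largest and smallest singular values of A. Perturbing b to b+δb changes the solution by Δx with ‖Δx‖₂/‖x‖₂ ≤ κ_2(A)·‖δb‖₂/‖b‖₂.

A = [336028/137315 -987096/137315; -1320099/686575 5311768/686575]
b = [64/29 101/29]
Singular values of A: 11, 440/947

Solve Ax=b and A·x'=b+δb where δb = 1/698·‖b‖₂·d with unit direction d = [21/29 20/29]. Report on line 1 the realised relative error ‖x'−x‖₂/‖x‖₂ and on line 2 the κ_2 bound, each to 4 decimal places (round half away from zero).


largest singular value 11, smallest 440/947
κ_2(A) = 11 / (440/947) = 23.6750
worst-case relative error ≤ 23.6750 × 1/698 = 0.0339
solve Ax = b  →  x = [8.2393 2.4978]
‖b‖ = 4.1231, ‖x‖ = 8.6096
with δb = [0.0043 0.0041], A·Δx = δb → ‖Δx‖ = 0.0127
realised ‖Δx‖/‖x‖ = 0.0015
so the bound overstates the realised error by a factor of ≈ 22.9694 (computed from the unrounded values)

0.0015
0.0339


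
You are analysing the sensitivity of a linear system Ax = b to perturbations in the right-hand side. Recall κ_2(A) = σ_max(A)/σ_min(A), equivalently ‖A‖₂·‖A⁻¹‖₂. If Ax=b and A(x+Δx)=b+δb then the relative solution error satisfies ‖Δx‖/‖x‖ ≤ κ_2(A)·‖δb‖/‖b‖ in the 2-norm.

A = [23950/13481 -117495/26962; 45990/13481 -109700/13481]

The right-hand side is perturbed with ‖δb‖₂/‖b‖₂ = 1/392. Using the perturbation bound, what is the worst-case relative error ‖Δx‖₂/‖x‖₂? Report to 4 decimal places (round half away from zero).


form AᵀA = [9303400/628849 -22325625/628849; -22325625/628849 214330225/2515396] with trace 1488425/14884 and determinant 625/3721
eigenvalues of AᵀA: λ = (tr ± √(tr²−4·det))/2 = 100, 25/14884
κ = σ_max/σ_min = 10/(5/122) = 244.0000
κ_2(A)·‖δb‖/‖b‖ = 0.6224

0.6224


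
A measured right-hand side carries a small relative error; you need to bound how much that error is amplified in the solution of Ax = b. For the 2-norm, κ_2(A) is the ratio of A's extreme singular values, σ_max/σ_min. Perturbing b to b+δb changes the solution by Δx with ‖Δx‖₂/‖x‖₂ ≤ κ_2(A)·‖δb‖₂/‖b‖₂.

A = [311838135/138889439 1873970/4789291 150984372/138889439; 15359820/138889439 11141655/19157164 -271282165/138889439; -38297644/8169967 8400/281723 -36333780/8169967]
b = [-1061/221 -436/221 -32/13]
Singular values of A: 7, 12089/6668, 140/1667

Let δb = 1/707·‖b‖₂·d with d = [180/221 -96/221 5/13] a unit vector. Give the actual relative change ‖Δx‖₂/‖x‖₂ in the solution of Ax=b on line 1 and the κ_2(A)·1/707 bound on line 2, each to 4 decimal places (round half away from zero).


σ_max = 7, σ_min = 140/1667
κ_2(A) = 7 / (140/1667) = 83.3500
κ_2(A)·‖δb‖/‖b‖ = 0.1179
solve Ax = b  →  x = [11.3325 -44.8134 -11.6920]
‖b‖₂ = 5.7446 and ‖x‖₂ = 47.6799
δb = ε·‖b‖·d = [0.0066 -0.0035 0.0031]; solving A·Δx = δb gives ‖Δx‖ = 0.0967
dividing the unrounded norms, ‖Δx‖/‖x‖ = 0.0020
realised/bound (from unrounded values) ≈ 0.0172

0.0020
0.1179


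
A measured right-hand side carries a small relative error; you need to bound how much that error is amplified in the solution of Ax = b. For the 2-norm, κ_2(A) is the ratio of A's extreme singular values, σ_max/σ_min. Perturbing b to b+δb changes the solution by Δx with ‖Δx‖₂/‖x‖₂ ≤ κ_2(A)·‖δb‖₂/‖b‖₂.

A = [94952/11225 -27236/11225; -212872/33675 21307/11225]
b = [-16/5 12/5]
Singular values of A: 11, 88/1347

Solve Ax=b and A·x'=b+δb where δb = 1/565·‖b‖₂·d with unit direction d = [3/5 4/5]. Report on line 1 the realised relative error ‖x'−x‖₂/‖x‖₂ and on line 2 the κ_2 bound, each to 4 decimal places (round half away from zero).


largest singular value 11, smallest 88/1347
condition number: 11 ÷ (88/1347) = 168.3750
worst-case relative error ≤ 168.3750 × 1/565 = 0.2980
solve Ax = b  →  x = [-0.3491 0.1018]
2-norm of b is 4.0000; of x, 0.3636
δb = ε·‖b‖·d = [0.0042 0.0057]; solving A·Δx = δb gives ‖Δx‖ = 0.1084
dividing the unrounded norms, ‖Δx‖/‖x‖ = 0.2980
so the bound is sharp here: realised error equals the bound

0.2980
0.2980


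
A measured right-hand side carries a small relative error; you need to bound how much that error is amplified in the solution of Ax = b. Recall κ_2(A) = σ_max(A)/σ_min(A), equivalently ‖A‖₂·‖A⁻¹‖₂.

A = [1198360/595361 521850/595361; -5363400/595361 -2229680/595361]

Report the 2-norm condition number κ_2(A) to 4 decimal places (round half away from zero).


279.2500

M = AᵀA = [17966761600/210859441 7486038000/210859441; 7486038000/210859441 3119452900/210859441]. tr(M)=124770500/1247689, det(M)=160000/1247689
solving λ² − 124770500/1247689·λ + 160000/1247689 = 0 gives λ = 100, 1600/1247689
κ_2(A) = √(λ_max/λ_min) = √(100 / (1600/1247689)) = 279.2500


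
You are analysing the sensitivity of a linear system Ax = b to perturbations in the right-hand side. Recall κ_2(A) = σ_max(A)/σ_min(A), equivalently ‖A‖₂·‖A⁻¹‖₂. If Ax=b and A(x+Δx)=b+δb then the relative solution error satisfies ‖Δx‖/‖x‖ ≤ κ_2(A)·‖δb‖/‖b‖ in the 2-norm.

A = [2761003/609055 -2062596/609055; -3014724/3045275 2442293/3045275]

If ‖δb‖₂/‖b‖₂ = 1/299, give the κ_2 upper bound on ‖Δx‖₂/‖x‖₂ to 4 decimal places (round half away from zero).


AᵀA = [118778703121/5516775625 -89074171872/5516775625; -89074171872/5516775625 66818769529/5516775625]; tr = 7423898906/220671025, det = 707281/8826841
char-poly roots: 841/25 and 21025/8826841
κ = σ_max/σ_min = (29/5)/(145/2971) = 118.8400
worst-case relative error ≤ 118.8400 × 1/299 = 0.3975

0.3975


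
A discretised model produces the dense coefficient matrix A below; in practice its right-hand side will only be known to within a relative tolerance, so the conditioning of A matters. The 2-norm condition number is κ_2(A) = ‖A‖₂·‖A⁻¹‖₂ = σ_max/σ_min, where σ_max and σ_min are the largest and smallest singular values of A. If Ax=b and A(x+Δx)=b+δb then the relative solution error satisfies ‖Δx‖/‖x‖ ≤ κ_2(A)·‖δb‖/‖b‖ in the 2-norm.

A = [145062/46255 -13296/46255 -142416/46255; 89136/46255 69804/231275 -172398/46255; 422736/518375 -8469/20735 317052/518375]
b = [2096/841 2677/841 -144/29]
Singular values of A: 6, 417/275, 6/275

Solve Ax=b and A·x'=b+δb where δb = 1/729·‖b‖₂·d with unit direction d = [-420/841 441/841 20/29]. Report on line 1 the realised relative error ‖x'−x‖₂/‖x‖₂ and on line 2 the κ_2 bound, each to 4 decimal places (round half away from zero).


0.0029
0.3772

from the listed singular values, σ₁ = 6, σ_n = 6/275
κ = σ_max/σ_min = 6/(6/275) = 275.0000
worst-case relative error ≤ 275.0000 × 1/729 = 0.3772
solve Ax = b  →  x = [-43.8557 -125.9085 -33.7251]
‖b‖ = 6.4031, ‖x‖ = 137.5269
Δx = A⁻¹·δb where δb = 1/729·6.4031·d; ‖Δx‖ = 0.4026
dividing the unrounded norms, ‖Δx‖/‖x‖ = 0.0029
so the bound overstates the realised error by a factor of ≈ 128.8686 (computed from the unrounded values)


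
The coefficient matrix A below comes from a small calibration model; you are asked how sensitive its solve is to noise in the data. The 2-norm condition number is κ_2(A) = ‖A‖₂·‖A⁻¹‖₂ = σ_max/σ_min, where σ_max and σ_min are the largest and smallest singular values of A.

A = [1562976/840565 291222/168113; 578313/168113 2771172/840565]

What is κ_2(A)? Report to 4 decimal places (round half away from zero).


form AᵀA = [37384228809/2444808025 7120338372/488961605; 7120338372/488961605 33908825556/2444808025] with trace 16954353/581405 and determinant 2125764/72675625
λ_max, λ_min = (16954353/581405 ± √7185263397360489/8450794350625)/2 = 729/25, 2916/2907025
σ_max=√(729/25)=(27/5), σ_min=√(2916/2907025)=(54/1705) → κ = 170.5000

170.5000
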